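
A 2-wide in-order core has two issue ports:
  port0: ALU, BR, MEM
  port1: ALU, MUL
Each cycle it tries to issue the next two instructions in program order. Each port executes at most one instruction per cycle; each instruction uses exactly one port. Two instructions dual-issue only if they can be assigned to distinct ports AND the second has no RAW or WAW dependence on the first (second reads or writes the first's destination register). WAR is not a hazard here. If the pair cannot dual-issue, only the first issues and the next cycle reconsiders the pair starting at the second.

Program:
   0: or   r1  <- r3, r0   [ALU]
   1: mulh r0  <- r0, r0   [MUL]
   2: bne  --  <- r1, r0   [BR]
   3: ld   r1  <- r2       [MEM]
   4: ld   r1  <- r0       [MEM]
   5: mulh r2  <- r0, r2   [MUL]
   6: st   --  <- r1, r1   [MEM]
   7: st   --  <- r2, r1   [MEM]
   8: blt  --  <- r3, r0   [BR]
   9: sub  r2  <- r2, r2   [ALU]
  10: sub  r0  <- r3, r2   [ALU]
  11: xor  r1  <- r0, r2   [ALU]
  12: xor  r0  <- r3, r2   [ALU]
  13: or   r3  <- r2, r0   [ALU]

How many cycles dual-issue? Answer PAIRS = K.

PAIRS = 4

  cy0 -> i0&i1 (or.ALU/mulh.MUL) 2-wide
  cy1 -> i2 (bne.BR) no-port BR/MEM
  cy2 -> i3 (ld.MEM) no-port MEM/MEM
  cy3 -> i4&i5 (ld.MEM/mulh.MUL) 2-wide
  cy4 -> i6 (st.MEM) no-port MEM/MEM
  cy5 -> i7 (st.MEM) no-port MEM/BR
  cy6 -> i8&i9 (blt.BR/sub.ALU) 2-wide
  cy7 -> i10 (sub.ALU) RAW r0
  cy8 -> i11&i12 (xor.ALU/xor.ALU) 2-wide
  cy9 -> i13 (or.ALU) tail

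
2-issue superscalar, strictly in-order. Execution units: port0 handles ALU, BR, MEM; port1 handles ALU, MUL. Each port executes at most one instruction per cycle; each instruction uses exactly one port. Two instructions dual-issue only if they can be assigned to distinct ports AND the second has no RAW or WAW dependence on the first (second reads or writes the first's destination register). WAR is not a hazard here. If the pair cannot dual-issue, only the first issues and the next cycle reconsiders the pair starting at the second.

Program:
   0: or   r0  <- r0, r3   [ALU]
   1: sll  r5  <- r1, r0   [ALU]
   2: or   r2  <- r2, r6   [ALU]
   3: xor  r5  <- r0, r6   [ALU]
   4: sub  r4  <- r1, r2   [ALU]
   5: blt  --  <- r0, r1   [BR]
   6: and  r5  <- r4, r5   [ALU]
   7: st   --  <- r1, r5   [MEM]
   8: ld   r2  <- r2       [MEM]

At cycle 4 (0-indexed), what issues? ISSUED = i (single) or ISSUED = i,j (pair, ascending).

ISSUED = 7

0. or.ALU @i0  | RAW r0
1. sll.ALU or.ALU @i1&i2  | dual
2. xor.ALU sub.ALU @i3&i4  | dual
3. blt.BR and.ALU @i5&i6  | dual
4. st.MEM @i7  | no-port MEM/MEM
5. ld.MEM @i8  | tail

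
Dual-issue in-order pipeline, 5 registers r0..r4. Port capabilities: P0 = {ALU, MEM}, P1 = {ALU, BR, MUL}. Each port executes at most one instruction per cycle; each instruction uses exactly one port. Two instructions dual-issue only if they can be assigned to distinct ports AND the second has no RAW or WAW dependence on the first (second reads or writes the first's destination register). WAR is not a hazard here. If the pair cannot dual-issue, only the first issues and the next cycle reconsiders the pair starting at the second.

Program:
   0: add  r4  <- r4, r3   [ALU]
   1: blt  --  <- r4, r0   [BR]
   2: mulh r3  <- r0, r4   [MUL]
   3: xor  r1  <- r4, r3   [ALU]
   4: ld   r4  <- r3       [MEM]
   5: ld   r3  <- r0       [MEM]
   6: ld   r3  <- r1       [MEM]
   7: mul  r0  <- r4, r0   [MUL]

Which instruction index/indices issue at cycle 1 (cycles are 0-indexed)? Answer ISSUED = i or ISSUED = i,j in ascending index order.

0. add.ALU @i0  | RAW r4
1. blt.BR @i1  | no-port BR/MUL
2. mulh.MUL @i2  | RAW r3
3. xor.ALU ld.MEM @i3+i4  | 2-wide
4. ld.MEM @i5  | no-port MEM/MEM
5. ld.MEM mul.MUL @i6+i7  | 2-wide

ISSUED = 1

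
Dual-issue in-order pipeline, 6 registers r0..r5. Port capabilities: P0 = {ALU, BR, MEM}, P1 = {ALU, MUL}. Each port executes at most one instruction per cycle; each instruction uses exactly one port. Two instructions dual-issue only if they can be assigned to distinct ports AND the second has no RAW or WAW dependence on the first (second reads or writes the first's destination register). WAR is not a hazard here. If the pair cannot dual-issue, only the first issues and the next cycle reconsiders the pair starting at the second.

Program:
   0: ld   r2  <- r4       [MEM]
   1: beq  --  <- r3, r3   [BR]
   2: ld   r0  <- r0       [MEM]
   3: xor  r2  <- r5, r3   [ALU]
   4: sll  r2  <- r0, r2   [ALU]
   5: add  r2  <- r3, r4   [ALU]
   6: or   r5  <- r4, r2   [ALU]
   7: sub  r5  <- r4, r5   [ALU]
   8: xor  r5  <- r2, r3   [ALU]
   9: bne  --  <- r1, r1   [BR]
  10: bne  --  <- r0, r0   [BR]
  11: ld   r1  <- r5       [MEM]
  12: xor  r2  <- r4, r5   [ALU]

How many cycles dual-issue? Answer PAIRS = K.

PAIRS = 3

t=0 i0:ld.MEM ; no-port MEM/BR
t=1 i1:beq.BR ; no-port BR/MEM
t=2 i2&i3:ld.MEM+xor.ALU ; dual
t=3 i4:sll.ALU ; WAW r2
t=4 i5:add.ALU ; RAW r2
t=5 i6:or.ALU ; RAW+WAW r5
t=6 i7:sub.ALU ; WAW r5
t=7 i8&i9:xor.ALU+bne.BR ; dual
t=8 i10:bne.BR ; no-port BR/MEM
t=9 i11&i12:ld.MEM+xor.ALU ; dual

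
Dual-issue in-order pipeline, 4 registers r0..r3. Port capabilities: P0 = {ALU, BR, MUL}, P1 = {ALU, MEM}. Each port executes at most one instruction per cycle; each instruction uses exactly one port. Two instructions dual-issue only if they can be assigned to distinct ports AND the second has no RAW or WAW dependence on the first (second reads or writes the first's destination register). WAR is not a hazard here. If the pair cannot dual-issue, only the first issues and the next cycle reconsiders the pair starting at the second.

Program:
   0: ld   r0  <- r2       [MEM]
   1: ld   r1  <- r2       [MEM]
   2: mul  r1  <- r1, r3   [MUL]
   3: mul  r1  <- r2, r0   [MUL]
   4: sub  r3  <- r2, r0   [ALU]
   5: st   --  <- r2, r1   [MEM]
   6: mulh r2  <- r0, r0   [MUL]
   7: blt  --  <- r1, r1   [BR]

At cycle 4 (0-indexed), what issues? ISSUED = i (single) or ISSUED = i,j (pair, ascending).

ISSUED = 5,6

t=0 i0:ld ; no-port MEM/MEM
t=1 i1:ld ; RAW+WAW r1
t=2 i2:mul ; no-port MUL/MUL
t=3 i3,i4:mul/sub ; pair
t=4 i5,i6:st/mulh ; pair
t=5 i7:blt ; tail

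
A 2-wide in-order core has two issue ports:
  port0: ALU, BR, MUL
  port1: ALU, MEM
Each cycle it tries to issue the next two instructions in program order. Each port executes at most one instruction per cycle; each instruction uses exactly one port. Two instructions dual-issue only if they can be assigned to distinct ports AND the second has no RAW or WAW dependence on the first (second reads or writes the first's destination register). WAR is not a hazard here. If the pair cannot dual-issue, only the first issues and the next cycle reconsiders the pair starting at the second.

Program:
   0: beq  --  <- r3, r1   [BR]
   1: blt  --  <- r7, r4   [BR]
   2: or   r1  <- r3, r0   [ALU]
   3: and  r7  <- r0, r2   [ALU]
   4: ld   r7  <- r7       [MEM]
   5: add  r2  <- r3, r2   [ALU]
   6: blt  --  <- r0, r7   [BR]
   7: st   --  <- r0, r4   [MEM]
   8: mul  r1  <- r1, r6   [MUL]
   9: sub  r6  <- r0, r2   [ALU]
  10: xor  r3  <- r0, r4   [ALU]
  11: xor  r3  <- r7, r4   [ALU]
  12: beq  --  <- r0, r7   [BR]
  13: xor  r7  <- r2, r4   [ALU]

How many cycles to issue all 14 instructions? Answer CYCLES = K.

CYCLES = 9

  cy0 -> i0 (beq) no-port BR/BR
  cy1 -> i1&i2 (blt or) dual
  cy2 -> i3 (and) RAW+WAW r7
  cy3 -> i4&i5 (ld add) dual
  cy4 -> i6&i7 (blt st) dual
  cy5 -> i8&i9 (mul sub) dual
  cy6 -> i10 (xor) WAW r3
  cy7 -> i11&i12 (xor beq) dual
  cy8 -> i13 (xor) tail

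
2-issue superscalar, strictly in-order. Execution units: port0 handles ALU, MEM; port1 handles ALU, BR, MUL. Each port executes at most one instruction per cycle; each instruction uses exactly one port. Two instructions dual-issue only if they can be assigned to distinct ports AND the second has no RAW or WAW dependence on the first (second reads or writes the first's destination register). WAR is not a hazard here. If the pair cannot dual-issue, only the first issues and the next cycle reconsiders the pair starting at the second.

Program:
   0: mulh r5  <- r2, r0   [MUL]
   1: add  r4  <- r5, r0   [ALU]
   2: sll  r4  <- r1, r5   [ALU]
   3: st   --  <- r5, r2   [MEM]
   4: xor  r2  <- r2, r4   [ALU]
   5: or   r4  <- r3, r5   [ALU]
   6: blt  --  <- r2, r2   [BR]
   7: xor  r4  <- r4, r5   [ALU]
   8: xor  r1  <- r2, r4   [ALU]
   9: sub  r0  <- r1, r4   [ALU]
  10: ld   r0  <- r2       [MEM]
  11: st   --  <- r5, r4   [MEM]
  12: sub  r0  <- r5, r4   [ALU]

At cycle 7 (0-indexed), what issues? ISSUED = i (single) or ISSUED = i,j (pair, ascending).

0. mulh @i0  | RAW r5
1. add @i1  | WAW r4
2. sll st @i2+i3  | pair
3. xor or @i4+i5  | pair
4. blt xor @i6+i7  | pair
5. xor @i8  | RAW r1
6. sub @i9  | WAW r0
7. ld @i10  | no-port MEM/MEM
8. st sub @i11+i12  | pair

ISSUED = 10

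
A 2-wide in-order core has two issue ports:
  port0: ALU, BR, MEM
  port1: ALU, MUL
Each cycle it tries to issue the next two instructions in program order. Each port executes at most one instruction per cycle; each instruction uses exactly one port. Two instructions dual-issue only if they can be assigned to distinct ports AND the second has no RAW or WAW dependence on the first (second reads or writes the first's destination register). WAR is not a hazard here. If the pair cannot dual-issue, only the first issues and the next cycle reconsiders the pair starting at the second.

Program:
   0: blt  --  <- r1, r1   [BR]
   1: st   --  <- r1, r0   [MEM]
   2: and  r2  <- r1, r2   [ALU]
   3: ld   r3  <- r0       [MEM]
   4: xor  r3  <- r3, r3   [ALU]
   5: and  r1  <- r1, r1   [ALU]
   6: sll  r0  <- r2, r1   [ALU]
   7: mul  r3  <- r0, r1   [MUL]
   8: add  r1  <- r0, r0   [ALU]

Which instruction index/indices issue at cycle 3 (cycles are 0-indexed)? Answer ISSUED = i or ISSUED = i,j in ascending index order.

[0] i0  blt  -- no-port BR/MEM
[1] i1,i2  st/and  -- dual
[2] i3  ld  -- RAW+WAW r3
[3] i4,i5  xor/and  -- dual
[4] i6  sll  -- RAW r0
[5] i7,i8  mul/add  -- dual

ISSUED = 4,5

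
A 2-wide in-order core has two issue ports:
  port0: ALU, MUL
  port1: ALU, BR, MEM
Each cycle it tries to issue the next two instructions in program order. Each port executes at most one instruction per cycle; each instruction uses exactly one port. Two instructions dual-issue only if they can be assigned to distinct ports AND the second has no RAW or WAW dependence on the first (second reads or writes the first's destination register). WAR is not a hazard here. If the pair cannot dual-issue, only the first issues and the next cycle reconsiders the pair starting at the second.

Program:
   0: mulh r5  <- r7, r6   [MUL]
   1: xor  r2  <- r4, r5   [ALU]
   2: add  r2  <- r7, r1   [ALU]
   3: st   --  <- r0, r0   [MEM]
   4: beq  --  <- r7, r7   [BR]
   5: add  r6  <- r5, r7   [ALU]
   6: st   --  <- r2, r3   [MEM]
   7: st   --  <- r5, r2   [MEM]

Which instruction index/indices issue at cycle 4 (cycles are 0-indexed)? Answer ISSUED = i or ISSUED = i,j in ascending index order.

ISSUED = 6

  cy0 -> i0 (mulh) RAW r5
  cy1 -> i1 (xor) WAW r2
  cy2 -> i2+i3 (add+st) 2-wide
  cy3 -> i4+i5 (beq+add) 2-wide
  cy4 -> i6 (st) no-port MEM/MEM
  cy5 -> i7 (st) tail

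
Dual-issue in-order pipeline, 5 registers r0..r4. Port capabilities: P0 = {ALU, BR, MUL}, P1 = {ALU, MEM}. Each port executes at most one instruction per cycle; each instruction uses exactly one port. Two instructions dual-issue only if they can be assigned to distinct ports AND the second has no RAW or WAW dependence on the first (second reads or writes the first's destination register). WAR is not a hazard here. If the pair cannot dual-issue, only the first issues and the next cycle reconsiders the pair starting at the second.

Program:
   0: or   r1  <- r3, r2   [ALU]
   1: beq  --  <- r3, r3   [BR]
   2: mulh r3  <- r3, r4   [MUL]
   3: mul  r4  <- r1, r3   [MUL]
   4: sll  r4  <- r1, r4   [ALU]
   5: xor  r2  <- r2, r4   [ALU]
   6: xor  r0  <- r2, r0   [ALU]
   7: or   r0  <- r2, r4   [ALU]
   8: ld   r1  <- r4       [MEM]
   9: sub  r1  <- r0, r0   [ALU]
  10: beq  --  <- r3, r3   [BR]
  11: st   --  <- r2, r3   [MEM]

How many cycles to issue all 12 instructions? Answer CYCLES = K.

#0 head=0: or beq i0,i1 dual
#1 head=2: mulh i2 no-port MUL/MUL
#2 head=3: mul i3 RAW+WAW r4
#3 head=4: sll i4 RAW r4
#4 head=5: xor i5 RAW r2
#5 head=6: xor i6 WAW r0
#6 head=7: or ld i7,i8 dual
#7 head=9: sub beq i9,i10 dual
#8 head=11: st i11 tail

CYCLES = 9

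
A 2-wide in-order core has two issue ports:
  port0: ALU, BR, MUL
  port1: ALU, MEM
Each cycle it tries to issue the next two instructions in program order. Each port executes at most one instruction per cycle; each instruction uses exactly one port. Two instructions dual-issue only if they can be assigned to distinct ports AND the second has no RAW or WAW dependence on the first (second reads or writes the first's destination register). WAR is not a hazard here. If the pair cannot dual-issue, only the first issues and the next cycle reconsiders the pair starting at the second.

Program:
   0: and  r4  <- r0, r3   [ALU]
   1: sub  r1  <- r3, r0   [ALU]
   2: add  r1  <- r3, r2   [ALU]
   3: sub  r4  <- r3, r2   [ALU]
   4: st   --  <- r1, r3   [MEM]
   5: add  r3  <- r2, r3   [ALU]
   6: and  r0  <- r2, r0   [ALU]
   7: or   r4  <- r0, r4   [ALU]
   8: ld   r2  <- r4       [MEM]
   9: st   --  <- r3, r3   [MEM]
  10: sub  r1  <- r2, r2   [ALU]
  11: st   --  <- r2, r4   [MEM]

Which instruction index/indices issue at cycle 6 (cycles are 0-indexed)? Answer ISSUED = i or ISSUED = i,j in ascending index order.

  cy0 -> i0&i1 (and+sub) 2-wide
  cy1 -> i2&i3 (add+sub) 2-wide
  cy2 -> i4&i5 (st+add) 2-wide
  cy3 -> i6 (and) RAW r0
  cy4 -> i7 (or) RAW r4
  cy5 -> i8 (ld) no-port MEM/MEM
  cy6 -> i9&i10 (st+sub) 2-wide
  cy7 -> i11 (st) tail

ISSUED = 9,10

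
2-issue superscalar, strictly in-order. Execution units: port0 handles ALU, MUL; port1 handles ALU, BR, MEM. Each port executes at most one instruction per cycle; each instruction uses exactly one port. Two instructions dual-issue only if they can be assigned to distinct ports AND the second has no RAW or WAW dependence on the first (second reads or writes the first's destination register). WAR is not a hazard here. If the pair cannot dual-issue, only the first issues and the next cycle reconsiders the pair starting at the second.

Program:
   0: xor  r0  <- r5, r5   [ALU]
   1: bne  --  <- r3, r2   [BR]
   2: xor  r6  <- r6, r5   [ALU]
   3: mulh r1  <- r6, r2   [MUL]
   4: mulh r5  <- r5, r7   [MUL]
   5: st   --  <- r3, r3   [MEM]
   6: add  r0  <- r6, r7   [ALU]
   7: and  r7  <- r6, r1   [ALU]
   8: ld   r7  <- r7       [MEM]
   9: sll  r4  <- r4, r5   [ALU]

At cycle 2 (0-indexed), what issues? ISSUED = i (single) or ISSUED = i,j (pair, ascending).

0. xor.ALU+bne.BR @i0/i1  | pair
1. xor.ALU @i2  | RAW r6
2. mulh.MUL @i3  | no-port MUL/MUL
3. mulh.MUL+st.MEM @i4/i5  | pair
4. add.ALU+and.ALU @i6/i7  | pair
5. ld.MEM+sll.ALU @i8/i9  | pair

ISSUED = 3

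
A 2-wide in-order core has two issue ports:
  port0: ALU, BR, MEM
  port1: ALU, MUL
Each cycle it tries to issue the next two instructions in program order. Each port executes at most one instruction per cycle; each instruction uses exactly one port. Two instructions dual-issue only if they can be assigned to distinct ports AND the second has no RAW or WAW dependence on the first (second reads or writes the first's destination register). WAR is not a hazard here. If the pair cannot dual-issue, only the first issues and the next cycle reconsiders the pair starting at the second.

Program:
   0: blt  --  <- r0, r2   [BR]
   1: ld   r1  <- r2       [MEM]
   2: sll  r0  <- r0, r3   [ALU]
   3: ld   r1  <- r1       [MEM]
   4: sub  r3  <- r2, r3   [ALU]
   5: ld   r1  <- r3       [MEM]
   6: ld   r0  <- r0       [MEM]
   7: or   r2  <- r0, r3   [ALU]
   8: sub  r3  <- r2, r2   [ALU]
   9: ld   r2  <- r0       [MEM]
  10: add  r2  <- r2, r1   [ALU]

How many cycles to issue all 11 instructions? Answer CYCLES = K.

CYCLES = 8

c0: i0 blt.BR  no-port BR/MEM
c1: i1,i2 ld.MEM sll.ALU  2-wide
c2: i3,i4 ld.MEM sub.ALU  2-wide
c3: i5 ld.MEM  no-port MEM/MEM
c4: i6 ld.MEM  RAW r0
c5: i7 or.ALU  RAW r2
c6: i8,i9 sub.ALU ld.MEM  2-wide
c7: i10 add.ALU  tail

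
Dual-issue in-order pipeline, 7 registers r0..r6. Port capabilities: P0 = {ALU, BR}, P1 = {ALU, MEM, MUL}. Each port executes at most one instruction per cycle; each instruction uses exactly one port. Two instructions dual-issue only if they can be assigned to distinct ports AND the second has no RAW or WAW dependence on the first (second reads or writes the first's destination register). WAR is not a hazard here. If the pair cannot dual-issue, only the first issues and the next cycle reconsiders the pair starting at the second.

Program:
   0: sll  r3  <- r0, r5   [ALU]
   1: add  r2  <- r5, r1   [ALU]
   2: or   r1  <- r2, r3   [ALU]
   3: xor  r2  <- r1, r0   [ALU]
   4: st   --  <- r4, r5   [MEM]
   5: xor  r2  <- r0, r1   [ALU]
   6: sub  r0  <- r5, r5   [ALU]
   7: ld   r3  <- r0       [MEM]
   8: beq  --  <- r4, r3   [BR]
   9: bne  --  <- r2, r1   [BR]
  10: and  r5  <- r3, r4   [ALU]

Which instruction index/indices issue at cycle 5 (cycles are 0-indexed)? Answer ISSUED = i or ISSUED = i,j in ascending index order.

#0 head=0: sll.ALU add.ALU i0+i1 2-wide
#1 head=2: or.ALU i2 RAW r1
#2 head=3: xor.ALU st.MEM i3+i4 2-wide
#3 head=5: xor.ALU sub.ALU i5+i6 2-wide
#4 head=7: ld.MEM i7 RAW r3
#5 head=8: beq.BR i8 no-port BR/BR
#6 head=9: bne.BR and.ALU i9+i10 2-wide

ISSUED = 8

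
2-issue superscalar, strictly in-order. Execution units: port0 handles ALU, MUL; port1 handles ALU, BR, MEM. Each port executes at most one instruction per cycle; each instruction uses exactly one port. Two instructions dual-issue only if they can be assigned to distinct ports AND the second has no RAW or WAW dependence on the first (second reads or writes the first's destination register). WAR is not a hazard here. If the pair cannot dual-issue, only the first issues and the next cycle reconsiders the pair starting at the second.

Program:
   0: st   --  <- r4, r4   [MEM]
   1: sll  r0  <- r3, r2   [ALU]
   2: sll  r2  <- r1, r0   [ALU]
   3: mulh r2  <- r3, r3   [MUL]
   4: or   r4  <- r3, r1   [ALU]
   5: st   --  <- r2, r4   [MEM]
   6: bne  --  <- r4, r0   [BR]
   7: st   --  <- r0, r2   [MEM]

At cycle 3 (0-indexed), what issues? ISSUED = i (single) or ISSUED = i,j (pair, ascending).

ISSUED = 5

c0: i0+i1 st.MEM+sll.ALU  dual
c1: i2 sll.ALU  WAW r2
c2: i3+i4 mulh.MUL+or.ALU  dual
c3: i5 st.MEM  no-port MEM/BR
c4: i6 bne.BR  no-port BR/MEM
c5: i7 st.MEM  tail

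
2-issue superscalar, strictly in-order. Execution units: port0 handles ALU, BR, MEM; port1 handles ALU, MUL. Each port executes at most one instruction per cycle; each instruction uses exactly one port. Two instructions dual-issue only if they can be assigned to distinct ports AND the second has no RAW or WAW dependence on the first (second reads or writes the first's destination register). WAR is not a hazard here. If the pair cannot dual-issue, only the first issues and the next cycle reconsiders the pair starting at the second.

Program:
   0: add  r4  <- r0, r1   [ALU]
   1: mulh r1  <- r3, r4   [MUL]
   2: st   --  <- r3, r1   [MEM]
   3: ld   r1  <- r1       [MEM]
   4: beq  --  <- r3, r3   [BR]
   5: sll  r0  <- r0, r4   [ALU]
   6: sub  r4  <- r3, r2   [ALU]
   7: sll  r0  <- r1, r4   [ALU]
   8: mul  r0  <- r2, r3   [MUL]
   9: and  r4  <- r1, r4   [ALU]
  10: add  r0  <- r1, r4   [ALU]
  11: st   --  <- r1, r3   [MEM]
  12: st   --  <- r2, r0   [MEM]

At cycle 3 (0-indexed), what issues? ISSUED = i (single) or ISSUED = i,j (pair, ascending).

t=0 i0:add ; RAW r4
t=1 i1:mulh ; RAW r1
t=2 i2:st ; no-port MEM/MEM
t=3 i3:ld ; no-port MEM/BR
t=4 i4,i5:beq;sll ; dual
t=5 i6:sub ; RAW r4
t=6 i7:sll ; WAW r0
t=7 i8,i9:mul;and ; dual
t=8 i10,i11:add;st ; dual
t=9 i12:st ; tail

ISSUED = 3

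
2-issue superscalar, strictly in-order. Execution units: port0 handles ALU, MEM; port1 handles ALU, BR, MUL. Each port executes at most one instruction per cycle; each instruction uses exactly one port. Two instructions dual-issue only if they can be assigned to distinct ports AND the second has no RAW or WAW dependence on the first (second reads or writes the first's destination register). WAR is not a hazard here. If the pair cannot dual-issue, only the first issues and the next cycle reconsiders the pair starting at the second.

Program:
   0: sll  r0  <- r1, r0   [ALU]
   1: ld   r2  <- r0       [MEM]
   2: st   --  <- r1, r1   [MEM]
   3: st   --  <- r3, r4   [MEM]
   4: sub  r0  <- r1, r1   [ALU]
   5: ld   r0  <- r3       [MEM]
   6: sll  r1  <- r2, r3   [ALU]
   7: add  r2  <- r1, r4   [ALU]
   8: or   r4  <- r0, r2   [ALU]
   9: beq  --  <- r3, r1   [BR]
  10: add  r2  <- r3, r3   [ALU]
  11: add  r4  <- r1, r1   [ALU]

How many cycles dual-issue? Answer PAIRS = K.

#0 head=0: sll i0 RAW r0
#1 head=1: ld i1 no-port MEM/MEM
#2 head=2: st i2 no-port MEM/MEM
#3 head=3: st/sub i3,i4 dual
#4 head=5: ld/sll i5,i6 dual
#5 head=7: add i7 RAW r2
#6 head=8: or/beq i8,i9 dual
#7 head=10: add/add i10,i11 dual

PAIRS = 4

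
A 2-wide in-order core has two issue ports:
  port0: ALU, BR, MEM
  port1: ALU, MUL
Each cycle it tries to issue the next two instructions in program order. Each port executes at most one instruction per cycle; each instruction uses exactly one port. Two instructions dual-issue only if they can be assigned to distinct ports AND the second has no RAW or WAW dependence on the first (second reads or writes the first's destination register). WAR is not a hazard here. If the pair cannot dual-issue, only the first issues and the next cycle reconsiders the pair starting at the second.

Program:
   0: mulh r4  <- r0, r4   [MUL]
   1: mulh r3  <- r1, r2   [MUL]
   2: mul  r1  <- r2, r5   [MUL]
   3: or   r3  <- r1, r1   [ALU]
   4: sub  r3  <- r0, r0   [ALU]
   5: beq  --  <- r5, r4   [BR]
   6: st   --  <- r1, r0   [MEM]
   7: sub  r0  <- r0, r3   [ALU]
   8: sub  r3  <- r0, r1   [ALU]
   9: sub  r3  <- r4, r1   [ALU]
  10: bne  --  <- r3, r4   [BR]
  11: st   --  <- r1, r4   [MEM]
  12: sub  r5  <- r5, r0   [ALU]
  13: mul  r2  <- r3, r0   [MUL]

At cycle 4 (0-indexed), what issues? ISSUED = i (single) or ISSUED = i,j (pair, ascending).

[0] i0  mulh.MUL  -- no-port MUL/MUL
[1] i1  mulh.MUL  -- no-port MUL/MUL
[2] i2  mul.MUL  -- RAW r1
[3] i3  or.ALU  -- WAW r3
[4] i4&i5  sub.ALU/beq.BR  -- dual
[5] i6&i7  st.MEM/sub.ALU  -- dual
[6] i8  sub.ALU  -- WAW r3
[7] i9  sub.ALU  -- RAW r3
[8] i10  bne.BR  -- no-port BR/MEM
[9] i11&i12  st.MEM/sub.ALU  -- dual
[10] i13  mul.MUL  -- tail

ISSUED = 4,5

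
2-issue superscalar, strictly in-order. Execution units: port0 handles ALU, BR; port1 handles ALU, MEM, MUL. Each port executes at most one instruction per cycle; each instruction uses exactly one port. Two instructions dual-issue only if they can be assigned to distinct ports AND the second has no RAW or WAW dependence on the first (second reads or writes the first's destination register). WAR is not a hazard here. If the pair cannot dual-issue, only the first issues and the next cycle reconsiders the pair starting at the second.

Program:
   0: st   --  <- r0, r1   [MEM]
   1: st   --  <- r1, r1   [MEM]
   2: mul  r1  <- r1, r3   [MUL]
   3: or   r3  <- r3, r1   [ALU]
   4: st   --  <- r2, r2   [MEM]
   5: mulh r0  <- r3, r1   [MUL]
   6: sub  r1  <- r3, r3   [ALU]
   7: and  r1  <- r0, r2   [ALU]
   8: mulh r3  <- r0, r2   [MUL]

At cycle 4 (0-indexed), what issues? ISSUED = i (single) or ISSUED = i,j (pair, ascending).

ISSUED = 5,6

c0: i0 st  no-port MEM/MEM
c1: i1 st  no-port MEM/MUL
c2: i2 mul  RAW r1
c3: i3/i4 or/st  2-wide
c4: i5/i6 mulh/sub  2-wide
c5: i7/i8 and/mulh  2-wide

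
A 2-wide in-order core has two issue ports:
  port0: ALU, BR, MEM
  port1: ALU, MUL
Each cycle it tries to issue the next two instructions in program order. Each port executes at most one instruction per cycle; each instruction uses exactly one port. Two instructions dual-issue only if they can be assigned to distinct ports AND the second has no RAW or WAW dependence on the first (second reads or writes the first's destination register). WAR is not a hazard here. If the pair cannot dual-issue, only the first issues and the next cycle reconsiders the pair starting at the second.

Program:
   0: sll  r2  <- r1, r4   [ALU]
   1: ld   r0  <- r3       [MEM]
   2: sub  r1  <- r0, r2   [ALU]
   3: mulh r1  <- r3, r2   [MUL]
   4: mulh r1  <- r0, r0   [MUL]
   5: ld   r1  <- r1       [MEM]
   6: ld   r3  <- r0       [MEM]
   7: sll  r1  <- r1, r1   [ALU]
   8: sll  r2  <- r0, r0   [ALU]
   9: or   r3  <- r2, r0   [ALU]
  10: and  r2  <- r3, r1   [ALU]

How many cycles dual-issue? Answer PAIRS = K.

PAIRS = 2

c0: i0+i1 sll.ALU+ld.MEM  dual
c1: i2 sub.ALU  WAW r1
c2: i3 mulh.MUL  no-port MUL/MUL
c3: i4 mulh.MUL  RAW+WAW r1
c4: i5 ld.MEM  no-port MEM/MEM
c5: i6+i7 ld.MEM+sll.ALU  dual
c6: i8 sll.ALU  RAW r2
c7: i9 or.ALU  RAW r3
c8: i10 and.ALU  tail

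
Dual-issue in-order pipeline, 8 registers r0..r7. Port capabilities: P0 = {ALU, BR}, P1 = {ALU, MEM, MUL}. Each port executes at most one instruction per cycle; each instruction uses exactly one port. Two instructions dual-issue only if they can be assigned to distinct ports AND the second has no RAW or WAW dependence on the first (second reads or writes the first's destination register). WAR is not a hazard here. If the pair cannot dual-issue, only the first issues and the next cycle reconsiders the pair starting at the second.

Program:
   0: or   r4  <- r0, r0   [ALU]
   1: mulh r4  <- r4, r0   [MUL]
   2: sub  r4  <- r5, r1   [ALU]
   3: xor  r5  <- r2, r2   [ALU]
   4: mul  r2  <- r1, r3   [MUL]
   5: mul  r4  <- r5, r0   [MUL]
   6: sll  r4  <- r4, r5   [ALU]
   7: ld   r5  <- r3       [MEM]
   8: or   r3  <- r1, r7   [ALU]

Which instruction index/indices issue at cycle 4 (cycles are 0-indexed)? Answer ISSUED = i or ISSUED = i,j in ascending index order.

ISSUED = 5

t=0 i0:or.ALU ; RAW+WAW r4
t=1 i1:mulh.MUL ; WAW r4
t=2 i2&i3:sub.ALU xor.ALU ; 2-wide
t=3 i4:mul.MUL ; no-port MUL/MUL
t=4 i5:mul.MUL ; RAW+WAW r4
t=5 i6&i7:sll.ALU ld.MEM ; 2-wide
t=6 i8:or.ALU ; tail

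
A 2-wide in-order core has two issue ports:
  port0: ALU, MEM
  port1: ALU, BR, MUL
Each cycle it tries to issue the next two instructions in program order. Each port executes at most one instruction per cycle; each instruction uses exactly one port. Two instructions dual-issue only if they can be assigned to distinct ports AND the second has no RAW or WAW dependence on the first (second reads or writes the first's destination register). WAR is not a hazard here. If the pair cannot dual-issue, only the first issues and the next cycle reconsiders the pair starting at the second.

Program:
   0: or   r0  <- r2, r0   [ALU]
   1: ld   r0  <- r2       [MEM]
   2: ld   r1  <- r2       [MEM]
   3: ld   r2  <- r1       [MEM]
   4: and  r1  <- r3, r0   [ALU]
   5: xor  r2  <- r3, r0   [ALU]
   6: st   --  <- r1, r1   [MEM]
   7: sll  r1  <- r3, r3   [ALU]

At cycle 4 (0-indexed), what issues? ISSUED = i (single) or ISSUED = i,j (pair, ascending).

0. or @i0  | WAW r0
1. ld @i1  | no-port MEM/MEM
2. ld @i2  | no-port MEM/MEM
3. ld+and @i3,i4  | dual
4. xor+st @i5,i6  | dual
5. sll @i7  | tail

ISSUED = 5,6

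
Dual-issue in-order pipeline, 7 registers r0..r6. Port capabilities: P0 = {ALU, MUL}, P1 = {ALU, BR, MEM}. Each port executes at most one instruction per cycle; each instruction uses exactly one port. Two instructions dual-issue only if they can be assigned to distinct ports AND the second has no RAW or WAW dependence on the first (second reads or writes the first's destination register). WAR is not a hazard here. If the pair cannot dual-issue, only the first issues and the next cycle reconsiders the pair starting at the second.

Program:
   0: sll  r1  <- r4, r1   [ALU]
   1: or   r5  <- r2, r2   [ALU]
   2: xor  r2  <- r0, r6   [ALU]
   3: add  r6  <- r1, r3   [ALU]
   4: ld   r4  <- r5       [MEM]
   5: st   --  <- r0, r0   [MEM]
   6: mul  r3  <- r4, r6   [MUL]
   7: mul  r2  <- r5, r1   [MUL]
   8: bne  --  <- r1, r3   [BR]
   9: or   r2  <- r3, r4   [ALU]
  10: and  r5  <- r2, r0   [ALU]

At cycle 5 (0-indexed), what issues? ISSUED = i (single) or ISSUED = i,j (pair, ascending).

[0] i0+i1  sll+or  -- dual
[1] i2+i3  xor+add  -- dual
[2] i4  ld  -- no-port MEM/MEM
[3] i5+i6  st+mul  -- dual
[4] i7+i8  mul+bne  -- dual
[5] i9  or  -- RAW r2
[6] i10  and  -- tail

ISSUED = 9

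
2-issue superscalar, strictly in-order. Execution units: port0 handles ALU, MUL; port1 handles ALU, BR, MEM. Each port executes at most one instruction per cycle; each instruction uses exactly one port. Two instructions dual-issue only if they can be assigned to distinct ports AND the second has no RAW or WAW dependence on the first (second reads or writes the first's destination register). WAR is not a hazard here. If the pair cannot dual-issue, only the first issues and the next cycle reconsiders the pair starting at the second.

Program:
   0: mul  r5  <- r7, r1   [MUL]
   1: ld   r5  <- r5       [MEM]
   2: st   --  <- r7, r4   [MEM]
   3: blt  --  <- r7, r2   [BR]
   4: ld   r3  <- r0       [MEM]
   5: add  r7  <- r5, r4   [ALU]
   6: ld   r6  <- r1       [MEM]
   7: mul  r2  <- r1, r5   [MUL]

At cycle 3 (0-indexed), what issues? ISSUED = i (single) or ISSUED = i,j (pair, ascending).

t=0 i0:mul.MUL ; RAW+WAW r5
t=1 i1:ld.MEM ; no-port MEM/MEM
t=2 i2:st.MEM ; no-port MEM/BR
t=3 i3:blt.BR ; no-port BR/MEM
t=4 i4,i5:ld.MEM+add.ALU ; dual
t=5 i6,i7:ld.MEM+mul.MUL ; dual

ISSUED = 3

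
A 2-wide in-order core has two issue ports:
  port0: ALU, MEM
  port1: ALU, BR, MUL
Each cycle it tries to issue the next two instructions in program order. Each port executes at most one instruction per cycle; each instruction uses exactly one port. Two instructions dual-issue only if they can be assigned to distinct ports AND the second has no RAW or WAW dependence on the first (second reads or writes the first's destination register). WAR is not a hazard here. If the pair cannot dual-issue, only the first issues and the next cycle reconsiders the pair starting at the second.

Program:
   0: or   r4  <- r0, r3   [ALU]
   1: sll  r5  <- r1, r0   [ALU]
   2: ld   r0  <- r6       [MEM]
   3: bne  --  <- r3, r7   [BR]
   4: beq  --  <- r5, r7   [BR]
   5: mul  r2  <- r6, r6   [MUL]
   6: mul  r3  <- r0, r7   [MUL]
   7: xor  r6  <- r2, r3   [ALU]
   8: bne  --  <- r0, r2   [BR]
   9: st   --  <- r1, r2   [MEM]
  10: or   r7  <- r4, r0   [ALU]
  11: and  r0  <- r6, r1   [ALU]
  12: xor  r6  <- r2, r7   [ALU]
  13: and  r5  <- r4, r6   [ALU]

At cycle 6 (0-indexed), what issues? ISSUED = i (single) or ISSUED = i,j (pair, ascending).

ISSUED = 9,10

0. or/sll @i0+i1  | pair
1. ld/bne @i2+i3  | pair
2. beq @i4  | no-port BR/MUL
3. mul @i5  | no-port MUL/MUL
4. mul @i6  | RAW r3
5. xor/bne @i7+i8  | pair
6. st/or @i9+i10  | pair
7. and/xor @i11+i12  | pair
8. and @i13  | tail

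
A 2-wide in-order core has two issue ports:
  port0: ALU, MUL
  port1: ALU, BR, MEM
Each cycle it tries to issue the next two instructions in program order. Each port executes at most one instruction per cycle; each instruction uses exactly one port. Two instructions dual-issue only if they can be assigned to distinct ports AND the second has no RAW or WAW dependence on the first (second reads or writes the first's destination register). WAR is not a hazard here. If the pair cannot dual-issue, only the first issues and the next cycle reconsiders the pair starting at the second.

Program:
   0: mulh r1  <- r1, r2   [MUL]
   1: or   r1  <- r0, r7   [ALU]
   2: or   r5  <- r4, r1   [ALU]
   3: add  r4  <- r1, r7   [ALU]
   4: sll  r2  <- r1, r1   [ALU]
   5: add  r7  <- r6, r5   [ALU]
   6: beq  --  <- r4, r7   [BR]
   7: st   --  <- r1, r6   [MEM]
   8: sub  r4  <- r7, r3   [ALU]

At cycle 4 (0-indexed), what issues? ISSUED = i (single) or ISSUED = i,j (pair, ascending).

ISSUED = 6

[0] i0  mulh  -- WAW r1
[1] i1  or  -- RAW r1
[2] i2&i3  or;add  -- pair
[3] i4&i5  sll;add  -- pair
[4] i6  beq  -- no-port BR/MEM
[5] i7&i8  st;sub  -- pair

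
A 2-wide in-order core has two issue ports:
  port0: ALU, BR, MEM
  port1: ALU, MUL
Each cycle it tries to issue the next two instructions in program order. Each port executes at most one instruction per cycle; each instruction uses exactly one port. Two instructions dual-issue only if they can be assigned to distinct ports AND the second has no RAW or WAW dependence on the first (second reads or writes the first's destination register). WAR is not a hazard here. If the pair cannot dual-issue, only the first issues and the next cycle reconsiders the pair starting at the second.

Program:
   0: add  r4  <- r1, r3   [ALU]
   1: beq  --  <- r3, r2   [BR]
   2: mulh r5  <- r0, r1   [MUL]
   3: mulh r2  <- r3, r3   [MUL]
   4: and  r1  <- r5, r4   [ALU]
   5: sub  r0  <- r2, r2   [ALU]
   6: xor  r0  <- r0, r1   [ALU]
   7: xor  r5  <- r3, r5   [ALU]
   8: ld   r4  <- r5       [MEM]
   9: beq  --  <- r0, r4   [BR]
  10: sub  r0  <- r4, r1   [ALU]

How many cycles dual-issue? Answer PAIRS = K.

PAIRS = 4

c0: i0&i1 add.ALU beq.BR  pair
c1: i2 mulh.MUL  no-port MUL/MUL
c2: i3&i4 mulh.MUL and.ALU  pair
c3: i5 sub.ALU  RAW+WAW r0
c4: i6&i7 xor.ALU xor.ALU  pair
c5: i8 ld.MEM  no-port MEM/BR
c6: i9&i10 beq.BR sub.ALU  pair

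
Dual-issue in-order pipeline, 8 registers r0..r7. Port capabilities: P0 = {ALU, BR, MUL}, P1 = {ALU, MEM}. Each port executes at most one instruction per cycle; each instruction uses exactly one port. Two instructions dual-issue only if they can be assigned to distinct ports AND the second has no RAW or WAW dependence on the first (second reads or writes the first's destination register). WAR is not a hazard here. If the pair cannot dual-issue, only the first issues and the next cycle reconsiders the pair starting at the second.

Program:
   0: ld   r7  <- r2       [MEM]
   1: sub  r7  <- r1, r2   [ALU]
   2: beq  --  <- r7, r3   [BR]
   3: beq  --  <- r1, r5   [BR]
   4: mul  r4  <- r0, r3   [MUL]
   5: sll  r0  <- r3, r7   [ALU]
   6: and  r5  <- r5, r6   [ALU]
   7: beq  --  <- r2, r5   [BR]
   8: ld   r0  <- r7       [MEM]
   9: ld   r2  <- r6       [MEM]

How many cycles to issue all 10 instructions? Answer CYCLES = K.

t=0 i0:ld ; WAW r7
t=1 i1:sub ; RAW r7
t=2 i2:beq ; no-port BR/BR
t=3 i3:beq ; no-port BR/MUL
t=4 i4/i5:mul+sll ; pair
t=5 i6:and ; RAW r5
t=6 i7/i8:beq+ld ; pair
t=7 i9:ld ; tail

CYCLES = 8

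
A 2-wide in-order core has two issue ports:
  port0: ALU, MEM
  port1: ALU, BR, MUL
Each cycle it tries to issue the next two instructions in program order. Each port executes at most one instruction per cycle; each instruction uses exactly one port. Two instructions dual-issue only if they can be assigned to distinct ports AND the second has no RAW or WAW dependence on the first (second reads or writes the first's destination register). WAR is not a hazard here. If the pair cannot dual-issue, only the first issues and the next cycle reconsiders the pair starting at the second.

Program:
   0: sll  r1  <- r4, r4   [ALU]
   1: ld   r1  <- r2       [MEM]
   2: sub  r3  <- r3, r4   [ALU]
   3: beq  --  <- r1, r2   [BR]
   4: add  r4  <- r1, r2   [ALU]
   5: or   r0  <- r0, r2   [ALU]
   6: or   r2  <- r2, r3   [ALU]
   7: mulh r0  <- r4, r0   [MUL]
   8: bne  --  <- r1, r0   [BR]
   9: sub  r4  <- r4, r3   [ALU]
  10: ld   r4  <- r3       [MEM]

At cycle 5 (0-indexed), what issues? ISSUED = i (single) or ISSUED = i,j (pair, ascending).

ISSUED = 8,9

t=0 i0:sll.ALU ; WAW r1
t=1 i1&i2:ld.MEM;sub.ALU ; 2-wide
t=2 i3&i4:beq.BR;add.ALU ; 2-wide
t=3 i5&i6:or.ALU;or.ALU ; 2-wide
t=4 i7:mulh.MUL ; no-port MUL/BR
t=5 i8&i9:bne.BR;sub.ALU ; 2-wide
t=6 i10:ld.MEM ; tail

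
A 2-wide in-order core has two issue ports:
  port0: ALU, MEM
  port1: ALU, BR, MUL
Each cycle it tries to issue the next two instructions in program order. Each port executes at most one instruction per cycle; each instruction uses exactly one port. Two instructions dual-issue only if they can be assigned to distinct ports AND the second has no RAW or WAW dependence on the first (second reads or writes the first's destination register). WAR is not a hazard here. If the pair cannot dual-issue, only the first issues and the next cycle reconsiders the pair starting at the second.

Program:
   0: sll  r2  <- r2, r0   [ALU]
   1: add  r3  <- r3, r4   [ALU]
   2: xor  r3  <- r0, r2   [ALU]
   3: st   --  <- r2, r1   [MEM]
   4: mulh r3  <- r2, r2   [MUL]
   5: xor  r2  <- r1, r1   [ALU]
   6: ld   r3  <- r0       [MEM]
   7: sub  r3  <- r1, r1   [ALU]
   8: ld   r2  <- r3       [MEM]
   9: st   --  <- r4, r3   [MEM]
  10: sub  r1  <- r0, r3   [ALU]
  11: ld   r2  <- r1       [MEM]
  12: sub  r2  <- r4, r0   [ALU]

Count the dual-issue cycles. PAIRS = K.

PAIRS = 4

0. sll.ALU add.ALU @i0&i1  | 2-wide
1. xor.ALU st.MEM @i2&i3  | 2-wide
2. mulh.MUL xor.ALU @i4&i5  | 2-wide
3. ld.MEM @i6  | WAW r3
4. sub.ALU @i7  | RAW r3
5. ld.MEM @i8  | no-port MEM/MEM
6. st.MEM sub.ALU @i9&i10  | 2-wide
7. ld.MEM @i11  | WAW r2
8. sub.ALU @i12  | tail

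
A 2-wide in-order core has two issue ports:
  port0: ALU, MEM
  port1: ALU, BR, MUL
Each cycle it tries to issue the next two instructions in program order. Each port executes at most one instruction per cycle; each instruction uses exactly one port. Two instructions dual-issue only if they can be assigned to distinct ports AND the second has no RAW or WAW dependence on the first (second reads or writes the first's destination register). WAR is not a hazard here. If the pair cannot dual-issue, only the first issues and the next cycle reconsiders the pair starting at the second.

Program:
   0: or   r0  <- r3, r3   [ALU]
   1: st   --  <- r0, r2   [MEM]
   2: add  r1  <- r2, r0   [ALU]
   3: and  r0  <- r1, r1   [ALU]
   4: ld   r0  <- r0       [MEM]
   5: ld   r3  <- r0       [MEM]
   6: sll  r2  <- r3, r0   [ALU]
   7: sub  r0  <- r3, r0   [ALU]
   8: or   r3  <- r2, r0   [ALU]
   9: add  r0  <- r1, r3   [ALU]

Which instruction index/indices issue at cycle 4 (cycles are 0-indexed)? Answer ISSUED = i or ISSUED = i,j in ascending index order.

t=0 i0:or ; RAW r0
t=1 i1,i2:st+add ; pair
t=2 i3:and ; RAW+WAW r0
t=3 i4:ld ; no-port MEM/MEM
t=4 i5:ld ; RAW r3
t=5 i6,i7:sll+sub ; pair
t=6 i8:or ; RAW r3
t=7 i9:add ; tail

ISSUED = 5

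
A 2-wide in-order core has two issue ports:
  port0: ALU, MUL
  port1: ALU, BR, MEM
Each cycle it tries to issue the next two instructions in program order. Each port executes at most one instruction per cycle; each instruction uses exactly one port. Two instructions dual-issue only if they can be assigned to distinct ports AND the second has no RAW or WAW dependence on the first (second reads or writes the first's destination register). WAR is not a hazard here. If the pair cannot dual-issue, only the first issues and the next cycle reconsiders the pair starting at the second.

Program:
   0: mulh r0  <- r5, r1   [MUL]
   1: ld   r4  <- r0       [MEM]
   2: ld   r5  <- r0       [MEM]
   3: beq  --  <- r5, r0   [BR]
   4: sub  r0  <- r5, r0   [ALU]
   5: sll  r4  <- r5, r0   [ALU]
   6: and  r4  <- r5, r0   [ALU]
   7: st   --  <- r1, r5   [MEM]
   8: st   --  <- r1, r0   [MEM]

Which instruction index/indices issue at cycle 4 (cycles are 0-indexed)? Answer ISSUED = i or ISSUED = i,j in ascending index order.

ISSUED = 5

c0: i0 mulh.MUL  RAW r0
c1: i1 ld.MEM  no-port MEM/MEM
c2: i2 ld.MEM  no-port MEM/BR
c3: i3+i4 beq.BR/sub.ALU  2-wide
c4: i5 sll.ALU  WAW r4
c5: i6+i7 and.ALU/st.MEM  2-wide
c6: i8 st.MEM  tail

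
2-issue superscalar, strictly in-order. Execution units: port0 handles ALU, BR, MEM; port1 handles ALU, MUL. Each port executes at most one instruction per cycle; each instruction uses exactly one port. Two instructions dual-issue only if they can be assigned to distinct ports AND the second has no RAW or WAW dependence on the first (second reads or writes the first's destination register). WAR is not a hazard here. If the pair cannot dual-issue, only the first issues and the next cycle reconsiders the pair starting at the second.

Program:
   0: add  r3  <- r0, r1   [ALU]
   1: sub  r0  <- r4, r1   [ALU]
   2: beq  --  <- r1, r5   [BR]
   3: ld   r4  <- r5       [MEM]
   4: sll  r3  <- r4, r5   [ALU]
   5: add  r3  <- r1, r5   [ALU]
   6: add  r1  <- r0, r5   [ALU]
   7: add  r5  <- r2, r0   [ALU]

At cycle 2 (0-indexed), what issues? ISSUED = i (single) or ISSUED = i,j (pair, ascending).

ISSUED = 3

t=0 i0,i1:add.ALU+sub.ALU ; 2-wide
t=1 i2:beq.BR ; no-port BR/MEM
t=2 i3:ld.MEM ; RAW r4
t=3 i4:sll.ALU ; WAW r3
t=4 i5,i6:add.ALU+add.ALU ; 2-wide
t=5 i7:add.ALU ; tail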